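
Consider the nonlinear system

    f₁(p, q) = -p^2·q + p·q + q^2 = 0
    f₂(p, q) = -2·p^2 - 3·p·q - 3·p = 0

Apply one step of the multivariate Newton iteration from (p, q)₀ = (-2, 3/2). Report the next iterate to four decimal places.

(-1.5806, 0.2984)

At (-2, 3/2): F = (-6.7500, 7.0000).
Jacobian J = [[-2·p·q + q, -p^2 + p + 2·q], [-4·p - 3·q - 3, -3·p]].
At the point, J = [[7.5000, -3.0000], [0.5000, 6.0000]] (det J = 46.5000).
Solving J·Δ = −F gives Δ = (0.4194, -1.2016).
Then the next iterate is (p, q)₁ = (-1.5806, 0.2984).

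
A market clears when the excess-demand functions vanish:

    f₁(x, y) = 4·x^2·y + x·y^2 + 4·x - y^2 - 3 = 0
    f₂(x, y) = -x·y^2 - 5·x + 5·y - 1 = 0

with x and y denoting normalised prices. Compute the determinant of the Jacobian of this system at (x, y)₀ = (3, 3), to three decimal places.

J = [[8·x·y + y^2 + 4, 4·x^2 + 2·x·y - 2·y], [-y^2 - 5, -2·x·y + 5]].
At the point, J = [[85.000, 48.000], [-14.000, -13.000]].
det J = -433.000.

-433.000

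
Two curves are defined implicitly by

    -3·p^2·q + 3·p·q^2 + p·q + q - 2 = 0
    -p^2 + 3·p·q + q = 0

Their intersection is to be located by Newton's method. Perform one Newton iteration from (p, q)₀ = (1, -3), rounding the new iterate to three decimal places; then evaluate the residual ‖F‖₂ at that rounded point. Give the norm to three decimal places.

At (1, -3): F = (28.000, -13.000).
Jacobian J = [[-6·p·q + 3·q^2 + q, -3·p^2 + 6·p·q + p + 1], [-2·p + 3·q, 3·p + 1]].
At the point, J = [[42.000, -19.000], [-11.000, 4.000]] (det J = -41.000).
Solving J·Δ = −F gives Δ = (-3.293, -5.805).
Then the next iterate is (p, q)₁ = (-2.293, -8.805).
Re-evaluating at (-2.293, -8.805): F = (-385.04434, 46.50675), so ‖F‖₂ = 387.843.

387.843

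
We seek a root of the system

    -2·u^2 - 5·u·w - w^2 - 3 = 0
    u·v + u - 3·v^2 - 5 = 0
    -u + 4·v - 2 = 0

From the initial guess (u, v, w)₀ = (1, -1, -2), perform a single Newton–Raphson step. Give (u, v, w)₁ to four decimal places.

(-1.4286, 0.1429, -15.5714)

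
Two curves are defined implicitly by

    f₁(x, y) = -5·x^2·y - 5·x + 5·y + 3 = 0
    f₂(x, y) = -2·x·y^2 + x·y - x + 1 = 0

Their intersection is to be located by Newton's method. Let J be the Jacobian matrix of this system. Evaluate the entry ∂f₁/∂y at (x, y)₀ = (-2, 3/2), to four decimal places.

∂f₁/∂y = -5·x^2 + 5.
At (-2, 3/2) this is -15.0000.

-15.0000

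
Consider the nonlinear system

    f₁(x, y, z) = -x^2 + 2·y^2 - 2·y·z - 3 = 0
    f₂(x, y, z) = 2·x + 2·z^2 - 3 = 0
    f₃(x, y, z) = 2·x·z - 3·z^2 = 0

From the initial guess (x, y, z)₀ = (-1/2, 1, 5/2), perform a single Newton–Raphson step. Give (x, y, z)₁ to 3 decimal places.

(0.433, -2.244, 1.463)

At (-1/2, 1, 5/2): F = (-6.250, 8.500, -21.250).
Jacobian J = [[-2·x, 4·y - 2·z, -2·y], [2, 0, 4·z], [2·z, 0, 2·x - 6·z]].
At the point, J = [[1.000, -1.000, -2.000], [2.000, 0.000, 10.000], [5.000, 0.000, -16.000]] (det J = -82.000).
Solving J·Δ = −F gives Δ = (0.933, -3.244, -1.037).
Then the next iterate is (x, y, z)₁ = (0.433, -2.244, 1.463).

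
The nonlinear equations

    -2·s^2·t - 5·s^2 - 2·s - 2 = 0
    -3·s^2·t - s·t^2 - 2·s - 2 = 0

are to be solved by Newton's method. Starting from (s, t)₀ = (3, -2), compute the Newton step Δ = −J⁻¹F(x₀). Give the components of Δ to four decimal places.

(-1.3136, -0.3606)

At (3, -2): F = (-17.0000, 34.0000).
Jacobian J = [[-4·s·t - 10·s - 2, -2·s^2], [-6·s·t - t^2 - 2, -3·s^2 - 2·s·t]].
At the point, J = [[-8.0000, -18.0000], [30.0000, -15.0000]] (det J = 660.0000).
Solving J·Δ = −F gives Δ = (-1.3136, -0.3606).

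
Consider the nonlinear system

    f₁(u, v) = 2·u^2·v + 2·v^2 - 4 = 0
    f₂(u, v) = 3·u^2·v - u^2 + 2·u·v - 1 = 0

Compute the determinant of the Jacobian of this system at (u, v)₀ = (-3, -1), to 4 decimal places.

-56.0000

J = [[4·u·v, 2·u^2 + 4·v], [6·u·v - 2·u + 2·v, 3·u^2 + 2·u]].
At the point, J = [[12.0000, 14.0000], [22.0000, 21.0000]].
det J = -56.0000.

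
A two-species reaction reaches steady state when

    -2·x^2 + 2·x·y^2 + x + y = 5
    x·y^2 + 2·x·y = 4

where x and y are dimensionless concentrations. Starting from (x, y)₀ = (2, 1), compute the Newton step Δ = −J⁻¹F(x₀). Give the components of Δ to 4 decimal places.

At (2, 1): F = (-6.0000, 2.0000).
Jacobian J = [[-4·x + 2·y^2 + 1, 4·x·y + 1], [y^2 + 2·y, 2·x·y + 2·x]].
At the point, J = [[-5.0000, 9.0000], [3.0000, 8.0000]] (det J = -67.0000).
Solving J·Δ = −F gives Δ = (-0.9851, 0.1194).

(-0.9851, 0.1194)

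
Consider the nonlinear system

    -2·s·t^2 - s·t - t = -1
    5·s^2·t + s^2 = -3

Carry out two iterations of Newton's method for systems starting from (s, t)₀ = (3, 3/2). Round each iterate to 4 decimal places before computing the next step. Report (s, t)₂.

(1.0623, 0.6705)

At (3, 3/2): F = (-18.5000, 79.5000).
Jacobian J = [[-2·t^2 - t, -4·s·t - s - 1], [10·s·t + 2·s, 5·s^2]].
At the point, J = [[-6.0000, -22.0000], [51.0000, 45.0000]] (det J = 852.0000).
Solving J·Δ = −F gives Δ = (-1.0757, -0.5475).
Then the next iterate is (s, t)₁ = (1.9243, 0.9525).
Round to (1.9243, 0.9525) and repeat: F = (-5.277062, 24.338137), J = [[-2.767012, -10.255883], [22.177557, 18.514652]].
Δ = (-0.8620, -0.2820), so (s, t)₂ = (1.0623, 0.6705).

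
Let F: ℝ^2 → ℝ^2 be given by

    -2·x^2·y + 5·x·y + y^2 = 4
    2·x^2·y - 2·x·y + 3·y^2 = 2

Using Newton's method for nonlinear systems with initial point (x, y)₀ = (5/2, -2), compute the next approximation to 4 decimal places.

At (5/2, -2): F = (0.0000, -5.0000).
Jacobian J = [[-4·x·y + 5·y, -2·x^2 + 5·x + 2·y], [4·x·y - 2·y, 2·x^2 - 2·x + 6·y]].
At the point, J = [[10.0000, -4.0000], [-16.0000, -4.5000]] (det J = -109.0000).
Solving J·Δ = −F gives Δ = (-0.1835, -0.4587).
Then the next iterate is (x, y)₁ = (2.3165, -2.4587).

(2.3165, -2.4587)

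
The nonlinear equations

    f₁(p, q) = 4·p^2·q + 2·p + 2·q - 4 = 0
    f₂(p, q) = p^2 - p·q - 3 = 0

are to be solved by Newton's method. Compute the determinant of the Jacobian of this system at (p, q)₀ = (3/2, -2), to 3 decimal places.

-22.000

J = [[8·p·q + 2, 4·p^2 + 2], [2·p - q, -p]].
At the point, J = [[-22.000, 11.000], [5.000, -1.500]].
det J = -22.000.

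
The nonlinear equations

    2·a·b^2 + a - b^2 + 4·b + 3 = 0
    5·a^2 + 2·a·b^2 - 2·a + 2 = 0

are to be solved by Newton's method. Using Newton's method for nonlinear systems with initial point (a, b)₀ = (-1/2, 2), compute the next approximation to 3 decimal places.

At (-1/2, 2): F = (2.500, 0.250).
Jacobian J = [[2·b^2 + 1, 4·a·b - 2·b + 4], [10·a + 2·b^2 - 2, 4·a·b]].
At the point, J = [[9.000, -4.000], [1.000, -4.000]] (det J = -32.000).
Solving J·Δ = −F gives Δ = (-0.281, -0.008).
Then the next iterate is (a, b)₁ = (-0.781, 1.992).

(-0.781, 1.992)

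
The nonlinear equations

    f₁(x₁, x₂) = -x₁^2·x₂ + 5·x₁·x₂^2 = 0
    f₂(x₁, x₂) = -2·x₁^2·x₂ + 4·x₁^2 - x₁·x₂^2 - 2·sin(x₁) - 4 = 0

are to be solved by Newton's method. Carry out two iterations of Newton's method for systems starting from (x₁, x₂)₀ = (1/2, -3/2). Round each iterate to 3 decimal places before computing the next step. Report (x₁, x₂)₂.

(1.377, 0.349)

At (1/2, -3/2): F = (6.000, -4.33385).
Jacobian J = [[-2·x₁·x₂ + 5·x₂^2, -x₁^2 + 10·x₁·x₂], [-4·x₁·x₂ + 8·x₁ - x₂^2 - 2·cos(x₁), -2·x₁^2 - 2·x₁·x₂]].
At the point, J = [[12.750, -7.750], [2.99483, 1.000]] (det J = 35.95997).
Solving J·Δ = −F gives Δ = (0.767, 2.036).
Then the next iterate is (x₁, x₂)₁ = (1.267, 0.536).
Round to (1.267, 0.536) and repeat: F = (0.95959, -1.57213), J = [[0.07826, 5.18583], [6.53397, -4.56880]].
Δ = (0.110, -0.187), so (x₁, x₂)₂ = (1.377, 0.349).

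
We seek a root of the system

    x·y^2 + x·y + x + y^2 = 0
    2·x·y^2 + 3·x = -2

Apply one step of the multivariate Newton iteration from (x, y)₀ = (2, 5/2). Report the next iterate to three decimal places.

(1.328, 1.370)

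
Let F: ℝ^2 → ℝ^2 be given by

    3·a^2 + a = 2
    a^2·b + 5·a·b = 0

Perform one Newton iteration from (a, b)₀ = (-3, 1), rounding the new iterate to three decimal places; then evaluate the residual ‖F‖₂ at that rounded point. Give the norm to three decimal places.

5.170

At (-3, 1): F = (22.000, -6.000).
Jacobian J = [[6·a + 1, 0], [2·a·b + 5·b, a^2 + 5·a]].
At the point, J = [[-17.000, 0.000], [-1.000, -6.000]] (det J = 102.000).
Solving J·Δ = −F gives Δ = (1.294, -1.216).
Then the next iterate is (a, b)₁ = (-1.706, -0.216).
Re-evaluating at (-1.706, -0.216): F = (5.02531, 1.21383), so ‖F‖₂ = 5.170.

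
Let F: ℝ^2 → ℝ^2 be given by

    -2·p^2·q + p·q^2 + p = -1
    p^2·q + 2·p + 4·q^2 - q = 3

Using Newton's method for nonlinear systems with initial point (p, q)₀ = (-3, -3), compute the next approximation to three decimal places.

At (-3, -3): F = (25.000, 3.000).
Jacobian J = [[-4·p·q + q^2 + 1, -2·p^2 + 2·p·q], [2·p·q + 2, p^2 + 8·q - 1]].
At the point, J = [[-26.000, 0.000], [20.000, -16.000]] (det J = 416.000).
Solving J·Δ = −F gives Δ = (0.962, 1.389).
Then the next iterate is (p, q)₁ = (-2.038, -1.611).

(-2.038, -1.611)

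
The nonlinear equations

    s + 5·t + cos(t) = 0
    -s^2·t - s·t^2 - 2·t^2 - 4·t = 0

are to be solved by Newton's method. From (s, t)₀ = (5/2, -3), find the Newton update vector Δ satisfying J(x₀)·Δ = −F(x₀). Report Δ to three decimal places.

(-12.473, 5.050)

At (5/2, -3): F = (-13.48999, -9.750).
Jacobian J = [[1, -sin(t) + 5], [-2·s·t - t^2, -s^2 - 2·s·t - 4·t - 4]].
At the point, J = [[1.000, 5.14112], [6.000, 16.750]] (det J = -14.09672).
Solving J·Δ = −F gives Δ = (-12.473, 5.050).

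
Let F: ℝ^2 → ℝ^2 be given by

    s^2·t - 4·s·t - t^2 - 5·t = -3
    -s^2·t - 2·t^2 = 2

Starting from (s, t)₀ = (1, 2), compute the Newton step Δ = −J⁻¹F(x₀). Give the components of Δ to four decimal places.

At (1, 2): F = (-17.0000, -12.0000).
Jacobian J = [[2·s·t - 4·t, s^2 - 4·s - 2·t - 5], [-2·s·t, -s^2 - 4·t]].
At the point, J = [[-4.0000, -12.0000], [-4.0000, -9.0000]] (det J = -12.0000).
Solving J·Δ = −F gives Δ = (0.7500, -1.6667).

(0.7500, -1.6667)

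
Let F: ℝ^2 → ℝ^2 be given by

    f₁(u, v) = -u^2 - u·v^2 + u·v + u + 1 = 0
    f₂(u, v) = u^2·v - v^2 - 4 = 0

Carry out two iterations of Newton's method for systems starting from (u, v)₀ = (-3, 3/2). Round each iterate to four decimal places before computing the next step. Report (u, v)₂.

(-1.9997, 2.1973)

At (-3, 3/2): F = (-8.7500, 7.2500).
Jacobian J = [[-2·u - v^2 + v + 1, -2·u·v + u], [2·u·v, u^2 - 2·v]].
At the point, J = [[6.2500, 6.0000], [-9.0000, 6.0000]] (det J = 91.5000).
Solving J·Δ = −F gives Δ = (1.0492, 0.3654).
Then the next iterate is (u, v)₁ = (-1.9508, 1.8654).
Round to (-1.9508, 1.8654) and repeat: F = (-1.607211, -0.380712), J = [[3.287283, 5.327245], [-7.278045, 0.074821]].
Δ = (-0.0489, 0.3319), so (u, v)₂ = (-1.9997, 2.1973).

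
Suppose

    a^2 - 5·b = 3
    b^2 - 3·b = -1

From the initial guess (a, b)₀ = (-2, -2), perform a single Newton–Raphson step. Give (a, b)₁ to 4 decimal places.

(-1.2143, -0.4286)

At (-2, -2): F = (11.0000, 11.0000).
Jacobian J = [[2·a, -5], [0, 2·b - 3]].
At the point, J = [[-4.0000, -5.0000], [0.0000, -7.0000]] (det J = 28.0000).
Solving J·Δ = −F gives Δ = (0.7857, 1.5714).
Then the next iterate is (a, b)₁ = (-1.2143, -0.4286).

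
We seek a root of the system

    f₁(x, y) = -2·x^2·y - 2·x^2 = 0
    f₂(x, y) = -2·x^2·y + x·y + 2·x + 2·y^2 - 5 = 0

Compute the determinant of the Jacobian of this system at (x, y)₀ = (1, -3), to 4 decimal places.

J = [[-4·x·y - 4·x, -2·x^2], [-4·x·y + y + 2, -2·x^2 + x + 4·y]].
At the point, J = [[8.0000, -2.0000], [11.0000, -13.0000]].
det J = -82.0000.

-82.0000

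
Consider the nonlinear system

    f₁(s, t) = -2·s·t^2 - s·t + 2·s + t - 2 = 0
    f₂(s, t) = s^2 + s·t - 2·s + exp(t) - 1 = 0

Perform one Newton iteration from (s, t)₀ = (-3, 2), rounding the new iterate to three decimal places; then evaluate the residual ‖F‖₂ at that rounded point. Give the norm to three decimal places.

6.689

At (-3, 2): F = (24.000, 15.38906).
Jacobian J = [[-2·t^2 - t + 2, -4·s·t - s + 1], [2·s + t - 2, s + exp(t)]].
At the point, J = [[-8.000, 28.000], [-6.000, 4.38906]] (det J = 132.88755).
Solving J·Δ = −F gives Δ = (2.450, -0.157).
Then the next iterate is (s, t)₁ = (-0.550, 1.843).
Re-evaluating at (-0.550, 1.843): F = (3.49296, 5.70431), so ‖F‖₂ = 6.689.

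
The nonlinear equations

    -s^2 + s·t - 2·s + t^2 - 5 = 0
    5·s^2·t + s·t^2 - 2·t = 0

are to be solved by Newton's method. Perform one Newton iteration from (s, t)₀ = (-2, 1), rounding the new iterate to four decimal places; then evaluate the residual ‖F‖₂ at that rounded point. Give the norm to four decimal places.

At (-2, 1): F = (-6.0000, 16.0000).
Jacobian J = [[-2·s + t - 2, s + 2·t], [10·s·t + t^2, 5·s^2 + 2·s·t - 2]].
At the point, J = [[3.0000, 0.0000], [-19.0000, 14.0000]] (det J = 42.0000).
Solving J·Δ = −F gives Δ = (2.0000, 1.5714).
Then the next iterate is (s, t)₁ = (0.0000, 2.5714).
Re-evaluating at (0.0000, 2.5714): F = (1.612098, -5.1428), so ‖F‖₂ = 5.3896.

5.3896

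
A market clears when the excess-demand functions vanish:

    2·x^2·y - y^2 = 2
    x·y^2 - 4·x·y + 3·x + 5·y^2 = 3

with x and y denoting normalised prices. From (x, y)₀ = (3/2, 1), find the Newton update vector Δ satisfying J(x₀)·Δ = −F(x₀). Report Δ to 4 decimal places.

(-0.1310, -0.2857)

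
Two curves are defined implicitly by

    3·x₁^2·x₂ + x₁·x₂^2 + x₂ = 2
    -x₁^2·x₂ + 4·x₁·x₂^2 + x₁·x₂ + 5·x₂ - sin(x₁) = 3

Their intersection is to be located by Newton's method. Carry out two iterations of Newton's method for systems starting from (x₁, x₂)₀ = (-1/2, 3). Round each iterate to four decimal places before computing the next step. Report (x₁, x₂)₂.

At (-1/2, 3): F = (-1.2500, -7.770574).
Jacobian J = [[6·x₁·x₂ + x₂^2, 3·x₁^2 + 2·x₁·x₂ + 1], [-2·x₁·x₂ + 4·x₂^2 + x₂ - cos(x₁), -x₁^2 + 8·x₁·x₂ + x₁ + 5]].
At the point, J = [[0.0000, -1.2500], [41.122417, -7.7500]] (det J = 51.403022).
Solving J·Δ = −F gives Δ = (0.0005, -1.0000).
Then the next iterate is (x₁, x₂)₁ = (-0.4995, 2.0000).
Round to (-0.4995, 2.0000) and repeat: F = (-0.500998, -2.011014), J = [[-1.9940, -0.249499], [19.120178, -3.741000]].
Δ = (-0.1122, -1.1111), so (x₁, x₂)₂ = (-0.6117, 0.8889).

(-0.6117, 0.8889)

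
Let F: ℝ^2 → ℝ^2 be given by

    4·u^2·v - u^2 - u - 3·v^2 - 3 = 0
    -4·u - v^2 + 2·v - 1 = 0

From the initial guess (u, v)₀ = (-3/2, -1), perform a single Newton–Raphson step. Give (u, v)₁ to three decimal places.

(-0.698, -0.698)

At (-3/2, -1): F = (-15.750, 2.000).
Jacobian J = [[8·u·v - 2·u - 1, 4·u^2 - 6·v], [-4, -2·v + 2]].
At the point, J = [[14.000, 15.000], [-4.000, 4.000]] (det J = 116.000).
Solving J·Δ = −F gives Δ = (0.802, 0.302).
Then the next iterate is (u, v)₁ = (-0.698, -0.698).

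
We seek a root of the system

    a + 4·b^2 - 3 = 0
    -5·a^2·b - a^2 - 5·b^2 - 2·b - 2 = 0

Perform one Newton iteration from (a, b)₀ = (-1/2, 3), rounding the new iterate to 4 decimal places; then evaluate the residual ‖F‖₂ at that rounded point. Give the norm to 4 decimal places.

At (-1/2, 3): F = (32.5000, -57.0000).
Jacobian J = [[1, 8·b], [-10·a·b - 2·a, -5·a^2 - 10·b - 2]].
At the point, J = [[1.0000, 24.0000], [16.0000, -33.2500]] (det J = -417.2500).
Solving J·Δ = −F gives Δ = (0.6887, -1.3829).
Then the next iterate is (a, b)₁ = (0.1887, 1.6171).
Re-evaluating at (0.1887, 1.6171): F = (7.648750, -18.632776), so ‖F‖₂ = 20.1416.

20.1416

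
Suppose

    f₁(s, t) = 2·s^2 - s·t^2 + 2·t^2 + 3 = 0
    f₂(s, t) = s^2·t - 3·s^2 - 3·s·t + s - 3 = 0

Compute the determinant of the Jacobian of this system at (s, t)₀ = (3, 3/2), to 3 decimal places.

-37.500

J = [[4·s - t^2, -2·s·t + 4·t], [2·s·t - 6·s - 3·t + 1, s^2 - 3·s]].
At the point, J = [[9.750, -3.000], [-12.500, 0.000]].
det J = -37.500.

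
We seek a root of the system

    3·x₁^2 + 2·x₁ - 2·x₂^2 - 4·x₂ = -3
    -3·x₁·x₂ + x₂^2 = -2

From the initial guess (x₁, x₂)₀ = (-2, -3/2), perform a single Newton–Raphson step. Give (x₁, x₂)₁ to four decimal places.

At (-2, -3/2): F = (12.5000, -4.7500).
Jacobian J = [[6·x₁ + 2, -4·x₂ - 4], [-3·x₂, -3·x₁ + 2·x₂]].
At the point, J = [[-10.0000, 2.0000], [4.5000, 3.0000]] (det J = -39.0000).
Solving J·Δ = −F gives Δ = (1.2051, -0.2244).
Then the next iterate is (x₁, x₂)₁ = (-0.7949, -1.7244).

(-0.7949, -1.7244)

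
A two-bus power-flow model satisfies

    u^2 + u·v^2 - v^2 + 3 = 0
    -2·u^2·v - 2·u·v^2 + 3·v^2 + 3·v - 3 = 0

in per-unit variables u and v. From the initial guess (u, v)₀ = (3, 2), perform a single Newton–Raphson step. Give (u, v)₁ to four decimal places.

At (3, 2): F = (20.0000, -45.0000).
Jacobian J = [[2·u + v^2, 2·u·v - 2·v], [-4·u·v - 2·v^2, -2·u^2 - 4·u·v + 6·v + 3]].
At the point, J = [[10.0000, 8.0000], [-32.0000, -27.0000]] (det J = -14.0000).
Solving J·Δ = −F gives Δ = (-12.8571, 13.5714).
Then the next iterate is (u, v)₁ = (-9.8571, 15.5714).

(-9.8571, 15.5714)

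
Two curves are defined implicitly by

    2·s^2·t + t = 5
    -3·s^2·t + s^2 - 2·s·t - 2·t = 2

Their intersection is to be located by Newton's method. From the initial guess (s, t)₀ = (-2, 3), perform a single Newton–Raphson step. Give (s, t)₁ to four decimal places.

(-7.3333, -13.6667)

At (-2, 3): F = (22.0000, -28.0000).
Jacobian J = [[4·s·t, 2·s^2 + 1], [-6·s·t + 2·s - 2·t, -3·s^2 - 2·s - 2]].
At the point, J = [[-24.0000, 9.0000], [26.0000, -10.0000]] (det J = 6.0000).
Solving J·Δ = −F gives Δ = (-5.3333, -16.6667).
Then the next iterate is (s, t)₁ = (-7.3333, -13.6667).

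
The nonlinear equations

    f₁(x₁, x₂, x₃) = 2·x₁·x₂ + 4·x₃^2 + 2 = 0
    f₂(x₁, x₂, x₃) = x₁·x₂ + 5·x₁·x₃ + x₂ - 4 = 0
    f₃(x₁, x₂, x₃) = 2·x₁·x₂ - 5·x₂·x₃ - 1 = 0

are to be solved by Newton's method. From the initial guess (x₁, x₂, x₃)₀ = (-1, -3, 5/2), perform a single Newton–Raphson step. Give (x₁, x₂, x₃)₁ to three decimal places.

(0.109, -1.763, 1.306)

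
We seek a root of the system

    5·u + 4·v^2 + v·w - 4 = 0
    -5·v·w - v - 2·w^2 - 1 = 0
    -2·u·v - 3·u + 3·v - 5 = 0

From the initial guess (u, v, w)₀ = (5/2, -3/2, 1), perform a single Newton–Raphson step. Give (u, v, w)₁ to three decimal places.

(-14.107, -6.250, -8.857)

At (5/2, -3/2, 1): F = (16.000, 6.000, -9.500).
Jacobian J = [[5, 8·v + w, v], [0, -5·w - 1, -5·v - 4·w], [-2·v - 3, -2·u + 3, 0]].
At the point, J = [[5.000, -11.000, -1.500], [0.000, -6.000, 3.500], [0.000, -2.000, 0.000]] (det J = 35.000).
Solving J·Δ = −F gives Δ = (-16.607, -4.750, -9.857).
Then the next iterate is (u, v, w)₁ = (-14.107, -6.250, -8.857).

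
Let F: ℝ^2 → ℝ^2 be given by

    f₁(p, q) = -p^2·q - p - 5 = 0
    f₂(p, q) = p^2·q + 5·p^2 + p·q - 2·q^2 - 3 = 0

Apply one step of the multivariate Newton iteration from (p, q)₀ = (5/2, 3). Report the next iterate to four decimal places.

At (5/2, 3): F = (-26.2500, 36.5000).
Jacobian J = [[-2·p·q - 1, -p^2], [2·p·q + 10·p + q, p^2 + p - 4·q]].
At the point, J = [[-16.0000, -6.2500], [43.0000, -3.2500]] (det J = 320.7500).
Solving J·Δ = −F gives Δ = (-0.9772, -1.6984).
Then the next iterate is (p, q)₁ = (1.5228, 1.3016).

(1.5228, 1.3016)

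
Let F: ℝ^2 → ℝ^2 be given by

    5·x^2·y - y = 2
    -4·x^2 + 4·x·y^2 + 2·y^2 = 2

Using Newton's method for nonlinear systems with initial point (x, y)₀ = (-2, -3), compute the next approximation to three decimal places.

(-1.355, -1.932)

At (-2, -3): F = (-59.000, -72.000).
Jacobian J = [[10·x·y, 5·x^2 - 1], [-8·x + 4·y^2, 8·x·y + 4·y]].
At the point, J = [[60.000, 19.000], [52.000, 36.000]] (det J = 1172.000).
Solving J·Δ = −F gives Δ = (0.645, 1.068).
Then the next iterate is (x, y)₁ = (-1.355, -1.932).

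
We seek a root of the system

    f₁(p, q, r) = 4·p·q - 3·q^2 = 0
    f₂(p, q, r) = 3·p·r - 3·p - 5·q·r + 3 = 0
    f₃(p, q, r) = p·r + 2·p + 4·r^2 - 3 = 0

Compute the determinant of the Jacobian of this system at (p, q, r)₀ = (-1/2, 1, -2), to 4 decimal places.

J = [[4·q, 4·p - 6·q, 0], [3·r - 3, -5·r, 3·p - 5·q], [r + 2, 0, p + 8·r]].
At the point, J = [[4.0000, -8.0000, 0.0000], [-9.0000, 10.0000, -6.5000], [0.0000, 0.0000, -16.5000]].
det J = 528.0000.

528.0000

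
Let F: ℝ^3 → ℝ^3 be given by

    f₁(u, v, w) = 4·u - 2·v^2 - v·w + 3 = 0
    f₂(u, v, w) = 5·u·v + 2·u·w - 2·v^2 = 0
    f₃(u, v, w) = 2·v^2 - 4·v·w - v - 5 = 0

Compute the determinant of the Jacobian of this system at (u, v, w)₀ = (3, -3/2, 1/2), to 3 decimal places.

J = [[4, -4·v - w, -v], [5·v + 2·w, 5·u - 4·v, 2·u], [0, 4·v - 4·w - 1, -4·v]].
At the point, J = [[4.000, 5.500, 1.500], [-6.500, 21.000, 6.000], [0.000, -9.000, 6.000]].
det J = 1022.250.

1022.250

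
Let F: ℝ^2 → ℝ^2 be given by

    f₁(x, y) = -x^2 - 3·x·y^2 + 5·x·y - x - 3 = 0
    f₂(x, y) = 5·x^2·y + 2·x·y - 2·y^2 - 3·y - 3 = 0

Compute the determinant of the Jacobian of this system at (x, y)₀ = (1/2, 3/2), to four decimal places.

29.4375

J = [[-2·x - 3·y^2 + 5·y - 1, -6·x·y + 5·x], [10·x·y + 2·y, 5·x^2 + 2·x - 4·y - 3]].
At the point, J = [[-1.2500, -2.0000], [10.5000, -6.7500]].
det J = 29.4375.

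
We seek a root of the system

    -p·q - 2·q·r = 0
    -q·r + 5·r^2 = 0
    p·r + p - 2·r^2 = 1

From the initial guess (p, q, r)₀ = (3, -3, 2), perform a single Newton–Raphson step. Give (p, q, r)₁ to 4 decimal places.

At (3, -3, 2): F = (21.0000, 26.0000, 0.0000).
Jacobian J = [[-q, -p - 2·r, -2·q], [0, -r, -q + 10·r], [r + 1, 0, p - 4·r]].
At the point, J = [[3.0000, -7.0000, 6.0000], [0.0000, -2.0000, 23.0000], [3.0000, 0.0000, -5.0000]] (det J = -417.0000).
Solving J·Δ = −F gives Δ = (-1.6787, 1.4173, -1.0072).
Then the next iterate is (p, q, r)₁ = (1.3213, -1.5827, 0.9928).

(1.3213, -1.5827, 0.9928)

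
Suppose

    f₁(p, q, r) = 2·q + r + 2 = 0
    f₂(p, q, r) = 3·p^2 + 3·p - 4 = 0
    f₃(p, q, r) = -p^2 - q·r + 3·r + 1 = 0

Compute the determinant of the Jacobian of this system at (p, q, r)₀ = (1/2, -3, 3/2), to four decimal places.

J = [[0, 2, 1], [6·p + 3, 0, 0], [-2·p, -r, -q + 3]].
At the point, J = [[0.0000, 2.0000, 1.0000], [6.0000, 0.0000, 0.0000], [-1.0000, -1.5000, 6.0000]].
det J = -81.0000.

-81.0000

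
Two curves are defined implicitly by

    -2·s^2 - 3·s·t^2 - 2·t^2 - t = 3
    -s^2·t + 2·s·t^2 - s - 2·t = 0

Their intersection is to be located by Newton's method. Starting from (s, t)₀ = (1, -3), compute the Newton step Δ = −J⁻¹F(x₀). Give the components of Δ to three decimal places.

(-0.243, 1.361)

At (1, -3): F = (-47.000, 26.000).
Jacobian J = [[-4·s - 3·t^2, -6·s·t - 4·t - 1], [-2·s·t + 2·t^2 - 1, -s^2 + 4·s·t - 2]].
At the point, J = [[-31.000, 29.000], [23.000, -15.000]] (det J = -202.000).
Solving J·Δ = −F gives Δ = (-0.243, 1.361).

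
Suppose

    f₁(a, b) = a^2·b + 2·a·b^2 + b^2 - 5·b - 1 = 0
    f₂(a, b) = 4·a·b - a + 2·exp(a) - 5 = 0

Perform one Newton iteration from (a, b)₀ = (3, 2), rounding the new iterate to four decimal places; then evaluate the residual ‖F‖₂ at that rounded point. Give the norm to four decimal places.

20.8426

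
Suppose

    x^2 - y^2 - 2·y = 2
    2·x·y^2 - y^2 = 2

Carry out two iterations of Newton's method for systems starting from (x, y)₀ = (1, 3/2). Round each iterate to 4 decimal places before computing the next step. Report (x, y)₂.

At (1, 3/2): F = (-6.2500, 0.2500).
Jacobian J = [[2·x, -2·y - 2], [2·y^2, 4·x·y - 2·y]].
At the point, J = [[2.0000, -5.0000], [4.5000, 3.0000]] (det J = 28.5000).
Solving J·Δ = −F gives Δ = (0.6140, -1.0044).
Then the next iterate is (x, y)₁ = (1.6140, 0.4956).
Round to (1.6140, 0.4956) and repeat: F = (-0.631823, -1.452760), J = [[3.2280, -2.9912], [0.491239, 2.208394]].
Δ = (0.6677, 0.5093), so (x, y)₂ = (2.2817, 1.0049).

(2.2817, 1.0049)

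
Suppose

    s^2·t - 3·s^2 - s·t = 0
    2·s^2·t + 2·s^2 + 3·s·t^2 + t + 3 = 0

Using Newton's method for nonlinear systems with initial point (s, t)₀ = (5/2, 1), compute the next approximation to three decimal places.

(1.088, 0.859)

At (5/2, 1): F = (-15.000, 36.500).
Jacobian J = [[2·s·t - 6·s - t, s^2 - s], [4·s·t + 4·s + 3·t^2, 2·s^2 + 6·s·t + 1]].
At the point, J = [[-11.000, 3.750], [23.000, 28.500]] (det J = -399.750).
Solving J·Δ = −F gives Δ = (-1.412, -0.141).
Then the next iterate is (s, t)₁ = (1.088, 0.859).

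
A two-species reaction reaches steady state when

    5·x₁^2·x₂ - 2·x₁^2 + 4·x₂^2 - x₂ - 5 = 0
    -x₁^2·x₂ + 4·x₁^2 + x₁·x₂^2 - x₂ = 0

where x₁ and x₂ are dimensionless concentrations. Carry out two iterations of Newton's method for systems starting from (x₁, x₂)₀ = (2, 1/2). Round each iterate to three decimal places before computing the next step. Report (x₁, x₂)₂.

(0.618, 1.037)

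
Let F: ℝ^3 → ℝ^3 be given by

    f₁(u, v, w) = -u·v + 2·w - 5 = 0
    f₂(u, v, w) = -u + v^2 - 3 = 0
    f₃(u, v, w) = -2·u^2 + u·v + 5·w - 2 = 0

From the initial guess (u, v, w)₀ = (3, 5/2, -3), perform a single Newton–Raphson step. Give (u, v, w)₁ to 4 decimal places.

(18.8478, 5.6196, 30.7391)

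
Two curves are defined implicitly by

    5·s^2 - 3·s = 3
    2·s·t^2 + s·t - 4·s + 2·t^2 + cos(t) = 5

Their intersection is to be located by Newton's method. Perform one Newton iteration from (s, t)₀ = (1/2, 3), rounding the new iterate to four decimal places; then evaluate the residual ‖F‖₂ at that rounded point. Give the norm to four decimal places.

At (1/2, 3): F = (-3.2500, 20.510008).
Jacobian J = [[10·s - 3, 0], [2·t^2 + t - 4, 4·s·t + s + 4·t - sin(t)]].
At the point, J = [[2.0000, 0.0000], [17.0000, 18.358880]] (det J = 36.717760).
Solving J·Δ = −F gives Δ = (1.6250, -2.6219).
Then the next iterate is (s, t)₁ = (2.1250, 0.3781).
Re-evaluating at (2.1250, 0.3781): F = (13.203125, -10.873672), so ‖F‖₂ = 17.1044.

17.1044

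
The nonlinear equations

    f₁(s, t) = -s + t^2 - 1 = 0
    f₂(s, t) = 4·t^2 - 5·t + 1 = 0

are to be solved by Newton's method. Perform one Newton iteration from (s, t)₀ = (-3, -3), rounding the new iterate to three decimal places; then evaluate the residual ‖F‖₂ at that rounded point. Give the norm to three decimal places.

At (-3, -3): F = (11.000, 52.000).
Jacobian J = [[-1, 2·t], [0, 8·t - 5]].
At the point, J = [[-1.000, -6.000], [0.000, -29.000]] (det J = 29.000).
Solving J·Δ = −F gives Δ = (0.241, 1.793).
Then the next iterate is (s, t)₁ = (-2.759, -1.207).
Re-evaluating at (-2.759, -1.207): F = (3.21585, 12.86240), so ‖F‖₂ = 13.258.

13.258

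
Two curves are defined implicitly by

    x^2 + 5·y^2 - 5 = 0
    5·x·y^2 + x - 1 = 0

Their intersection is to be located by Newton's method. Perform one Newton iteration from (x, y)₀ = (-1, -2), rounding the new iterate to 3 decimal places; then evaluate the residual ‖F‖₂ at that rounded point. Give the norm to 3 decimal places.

At (-1, -2): F = (16.000, -22.000).
Jacobian J = [[2·x, 10·y], [5·y^2 + 1, 10·x·y]].
At the point, J = [[-2.000, -20.000], [21.000, 20.000]] (det J = 380.000).
Solving J·Δ = −F gives Δ = (0.316, 0.768).
Then the next iterate is (x, y)₁ = (-0.684, -1.232).
Re-evaluating at (-0.684, -1.232): F = (3.05698, -6.87496), so ‖F‖₂ = 7.524.

7.524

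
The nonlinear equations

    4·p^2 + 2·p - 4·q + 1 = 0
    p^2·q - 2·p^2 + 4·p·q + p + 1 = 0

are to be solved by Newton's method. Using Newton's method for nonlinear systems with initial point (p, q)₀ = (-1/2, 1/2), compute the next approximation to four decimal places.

(-0.4186, 0.2093)

At (-1/2, 1/2): F = (-1.0000, -0.8750).
Jacobian J = [[8·p + 2, -4], [2·p·q - 4·p + 4·q + 1, p^2 + 4·p]].
At the point, J = [[-2.0000, -4.0000], [4.5000, -1.7500]] (det J = 21.5000).
Solving J·Δ = −F gives Δ = (0.0814, -0.2907).
Then the next iterate is (p, q)₁ = (-0.4186, 0.2093).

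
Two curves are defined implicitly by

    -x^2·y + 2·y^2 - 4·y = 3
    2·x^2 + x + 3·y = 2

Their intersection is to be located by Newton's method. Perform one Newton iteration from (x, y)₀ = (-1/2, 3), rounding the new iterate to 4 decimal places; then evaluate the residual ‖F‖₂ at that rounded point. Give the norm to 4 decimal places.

20.7090

At (-1/2, 3): F = (2.2500, 7.0000).
Jacobian J = [[-2·x·y, -x^2 + 4·y - 4], [4·x + 1, 3]].
At the point, J = [[3.0000, 7.7500], [-1.0000, 3.0000]] (det J = 16.7500).
Solving J·Δ = −F gives Δ = (2.8358, -1.3881).
Then the next iterate is (x, y)₁ = (2.3358, 1.6119).
Re-evaluating at (2.3358, 1.6119): F = (-13.045621, 16.083423), so ‖F‖₂ = 20.7090.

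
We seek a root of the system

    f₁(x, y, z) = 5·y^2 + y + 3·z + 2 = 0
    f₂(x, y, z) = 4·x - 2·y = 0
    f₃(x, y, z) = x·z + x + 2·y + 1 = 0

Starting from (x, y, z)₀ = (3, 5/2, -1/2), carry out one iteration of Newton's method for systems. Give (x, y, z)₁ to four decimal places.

At (3, 5/2, -1/2): F = (34.2500, 7.0000, 7.5000).
Jacobian J = [[0, 10·y + 1, 3], [4, -2, 0], [z + 1, 2, x]].
At the point, J = [[0.0000, 26.0000, 3.0000], [4.0000, -2.0000, 0.0000], [0.5000, 2.0000, 3.0000]] (det J = -285.0000).
Solving J·Δ = −F gives Δ = (-2.3316, -1.1632, -1.3360).
Then the next iterate is (x, y, z)₁ = (0.6684, 1.3368, -1.8360).

(0.6684, 1.3368, -1.8360)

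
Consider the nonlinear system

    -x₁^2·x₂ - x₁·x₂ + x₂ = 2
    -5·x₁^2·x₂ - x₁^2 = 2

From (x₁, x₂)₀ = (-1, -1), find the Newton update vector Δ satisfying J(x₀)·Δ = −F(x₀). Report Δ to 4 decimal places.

At (-1, -1): F = (-3.0000, 2.0000).
Jacobian J = [[-2·x₁·x₂ - x₂, -x₁^2 - x₁ + 1], [-10·x₁·x₂ - 2·x₁, -5·x₁^2]].
At the point, J = [[-1.0000, 1.0000], [-8.0000, -5.0000]] (det J = 13.0000).
Solving J·Δ = −F gives Δ = (-1.0000, 2.0000).

(-1.0000, 2.0000)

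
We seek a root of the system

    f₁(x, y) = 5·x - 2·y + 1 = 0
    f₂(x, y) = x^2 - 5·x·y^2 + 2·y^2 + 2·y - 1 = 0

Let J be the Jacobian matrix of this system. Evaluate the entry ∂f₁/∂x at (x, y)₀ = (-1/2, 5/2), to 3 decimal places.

∂f₁/∂x = 5.
At (-1/2, 5/2) this is 5.000.

5.000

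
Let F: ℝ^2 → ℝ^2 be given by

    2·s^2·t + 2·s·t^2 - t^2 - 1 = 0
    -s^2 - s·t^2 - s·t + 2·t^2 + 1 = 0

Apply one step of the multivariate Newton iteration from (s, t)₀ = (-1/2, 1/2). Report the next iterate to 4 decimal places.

(-1.6667, 0.0556)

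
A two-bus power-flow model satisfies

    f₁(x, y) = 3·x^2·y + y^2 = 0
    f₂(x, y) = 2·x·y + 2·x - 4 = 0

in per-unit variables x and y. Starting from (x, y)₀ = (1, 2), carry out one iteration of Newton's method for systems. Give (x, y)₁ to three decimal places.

At (1, 2): F = (10.000, 2.000).
Jacobian J = [[6·x·y, 3·x^2 + 2·y], [2·y + 2, 2·x]].
At the point, J = [[12.000, 7.000], [6.000, 2.000]] (det J = -18.000).
Solving J·Δ = −F gives Δ = (0.333, -2.000).
Then the next iterate is (x, y)₁ = (1.333, 0.000).

(1.333, 0.000)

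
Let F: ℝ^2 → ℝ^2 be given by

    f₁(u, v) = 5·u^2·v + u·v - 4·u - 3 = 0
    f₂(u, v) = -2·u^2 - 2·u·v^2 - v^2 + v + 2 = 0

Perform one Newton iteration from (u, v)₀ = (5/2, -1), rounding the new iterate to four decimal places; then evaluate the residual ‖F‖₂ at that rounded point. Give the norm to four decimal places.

At (5/2, -1): F = (-46.7500, -17.5000).
Jacobian J = [[10·u·v + v - 4, 5·u^2 + u], [-4·u - 2·v^2, -4·u·v - 2·v + 1]].
At the point, J = [[-30.0000, 33.7500], [-12.0000, 13.0000]] (det J = 15.0000).
Solving J·Δ = −F gives Δ = (1.1417, 2.4000).
Then the next iterate is (u, v)₁ = (3.6417, 1.4000).
Re-evaluating at (3.6417, 1.4000): F = (80.365432, -39.359422), so ‖F‖₂ = 89.4861.

89.4861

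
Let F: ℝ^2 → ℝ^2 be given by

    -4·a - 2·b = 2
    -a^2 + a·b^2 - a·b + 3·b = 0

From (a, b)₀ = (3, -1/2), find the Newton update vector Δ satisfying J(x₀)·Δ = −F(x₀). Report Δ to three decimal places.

At (3, -1/2): F = (-13.000, -8.250).
Jacobian J = [[-4, -2], [-2·a + b^2 - b, 2·a·b - a + 3]].
At the point, J = [[-4.000, -2.000], [-5.250, -3.000]] (det J = 1.500).
Solving J·Δ = −F gives Δ = (-15.000, 23.500).

(-15.000, 23.500)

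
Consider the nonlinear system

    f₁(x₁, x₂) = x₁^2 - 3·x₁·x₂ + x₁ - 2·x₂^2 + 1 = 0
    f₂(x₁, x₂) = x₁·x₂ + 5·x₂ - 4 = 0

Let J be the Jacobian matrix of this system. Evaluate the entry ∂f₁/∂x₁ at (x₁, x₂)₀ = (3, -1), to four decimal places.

∂f₁/∂x₁ = 2·x₁ - 3·x₂ + 1.
At (3, -1) this is 10.0000.

10.0000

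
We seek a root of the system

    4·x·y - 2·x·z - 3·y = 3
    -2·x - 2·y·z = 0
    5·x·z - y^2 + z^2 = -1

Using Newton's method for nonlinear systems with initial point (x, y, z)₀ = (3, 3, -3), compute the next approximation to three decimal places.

(1.526, 2.825, -0.684)

At (3, 3, -3): F = (42.000, 12.000, -44.000).
Jacobian J = [[4·y - 2·z, 4·x - 3, -2·x], [-2, -2·z, -2·y], [5·z, -2·y, 5·x + 2·z]].
At the point, J = [[18.000, 9.000, -6.000], [-2.000, 6.000, -6.000], [-15.000, -6.000, 9.000]] (det J = 684.000).
Solving J·Δ = −F gives Δ = (-1.474, -0.175, 2.316).
Then the next iterate is (x, y, z)₁ = (1.526, 2.825, -0.684).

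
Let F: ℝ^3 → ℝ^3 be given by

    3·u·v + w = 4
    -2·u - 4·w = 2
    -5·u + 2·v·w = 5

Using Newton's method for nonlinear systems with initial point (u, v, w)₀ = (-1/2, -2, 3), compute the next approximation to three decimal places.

(-0.724, -1.862, -0.138)

At (-1/2, -2, 3): F = (2.000, -13.000, -14.500).
Jacobian J = [[3·v, 3·u, 1], [-2, 0, -4], [-5, 2·w, 2·v]].
At the point, J = [[-6.000, -1.500, 1.000], [-2.000, 0.000, -4.000], [-5.000, 6.000, -4.000]] (det J = -174.000).
Solving J·Δ = −F gives Δ = (-0.224, 0.138, -3.138).
Then the next iterate is (u, v, w)₁ = (-0.724, -1.862, -0.138).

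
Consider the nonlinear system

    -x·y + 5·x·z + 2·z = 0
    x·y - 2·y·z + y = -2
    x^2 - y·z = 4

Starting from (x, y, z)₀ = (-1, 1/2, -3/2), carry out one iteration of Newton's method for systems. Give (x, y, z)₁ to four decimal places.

At (-1, 1/2, -3/2): F = (5.0000, 3.5000, -2.2500).
Jacobian J = [[-y + 5·z, -x, 5·x + 2], [y, x - 2·z + 1, -2·y], [2·x, -z, -y]].
At the point, J = [[-8.0000, 1.0000, -3.0000], [0.5000, 3.0000, -1.0000], [-2.0000, 1.5000, -0.5000]] (det J = -18.0000).
Solving J·Δ = −F gives Δ = (-1.7778, 1.4236, 6.8819).
Then the next iterate is (x, y, z)₁ = (-2.7778, 1.9236, 5.3819).

(-2.7778, 1.9236, 5.3819)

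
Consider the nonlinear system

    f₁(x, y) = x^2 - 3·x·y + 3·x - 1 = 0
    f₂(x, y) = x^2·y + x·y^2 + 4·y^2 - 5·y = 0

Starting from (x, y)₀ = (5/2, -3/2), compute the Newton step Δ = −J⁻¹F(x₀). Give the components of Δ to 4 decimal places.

(-1.2799, 1.0668)

At (5/2, -3/2): F = (24.0000, 12.7500).
Jacobian J = [[2·x - 3·y + 3, -3·x], [2·x·y + y^2, x^2 + 2·x·y + 8·y - 5]].
At the point, J = [[12.5000, -7.5000], [-5.2500, -18.2500]] (det J = -267.5000).
Solving J·Δ = −F gives Δ = (-1.2799, 1.0668).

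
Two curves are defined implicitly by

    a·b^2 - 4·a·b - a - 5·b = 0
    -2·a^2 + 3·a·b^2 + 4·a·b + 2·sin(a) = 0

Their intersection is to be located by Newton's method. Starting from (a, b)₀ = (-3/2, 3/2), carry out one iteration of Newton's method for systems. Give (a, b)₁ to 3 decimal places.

At (-3/2, 3/2): F = (-0.375, -25.61999).
Jacobian J = [[b^2 - 4·b - 1, 2·a·b - 4·a - 5], [-4·a + 3·b^2 + 4·b + 2·cos(a), 6·a·b + 4·a]].
At the point, J = [[-4.750, -3.500], [18.89147, -19.500]] (det J = 158.74516).
Solving J·Δ = −F gives Δ = (0.519, -0.811).
Then the next iterate is (a, b)₁ = (-0.981, 0.689).

(-0.981, 0.689)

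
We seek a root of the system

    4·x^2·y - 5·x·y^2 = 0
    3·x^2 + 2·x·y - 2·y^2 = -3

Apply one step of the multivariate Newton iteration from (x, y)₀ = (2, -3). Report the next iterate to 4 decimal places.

(1.4506, -1.8565)

At (2, -3): F = (-138.0000, -15.0000).
Jacobian J = [[8·x·y - 5·y^2, 4·x^2 - 10·x·y], [6·x + 2·y, 2·x - 4·y]].
At the point, J = [[-93.0000, 76.0000], [6.0000, 16.0000]] (det J = -1944.0000).
Solving J·Δ = −F gives Δ = (-0.5494, 1.1435).
Then the next iterate is (x, y)₁ = (1.4506, -1.8565).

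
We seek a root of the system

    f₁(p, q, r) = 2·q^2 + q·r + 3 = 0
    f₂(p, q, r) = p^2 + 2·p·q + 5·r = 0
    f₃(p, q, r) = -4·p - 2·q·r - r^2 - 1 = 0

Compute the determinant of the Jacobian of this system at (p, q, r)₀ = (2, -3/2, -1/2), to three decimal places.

J = [[0, 4·q + r, q], [2·p + 2·q, 2·p, 5], [-4, -2·r, -2·q - 2·r]].
At the point, J = [[0.000, -6.500, -1.500], [1.000, 4.000, 5.000], [-4.000, 1.000, 4.000]].
det J = 130.500.

130.500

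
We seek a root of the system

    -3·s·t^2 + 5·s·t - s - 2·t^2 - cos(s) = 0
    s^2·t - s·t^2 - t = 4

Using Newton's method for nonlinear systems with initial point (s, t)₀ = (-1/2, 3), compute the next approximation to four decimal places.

(-0.8890, 1.7030)

At (-1/2, 3): F = (-12.377583, -1.7500).
Jacobian J = [[-3·t^2 + 5·t + sin(s) - 1, -6·s·t + 5·s - 4·t], [2·s·t - t^2, s^2 - 2·s·t - 1]].
At the point, J = [[-13.479426, -5.5000], [-12.0000, 2.2500]] (det J = -96.328707).
Solving J·Δ = −F gives Δ = (-0.3890, -1.2970).
Then the next iterate is (s, t)₁ = (-0.8890, 1.7030).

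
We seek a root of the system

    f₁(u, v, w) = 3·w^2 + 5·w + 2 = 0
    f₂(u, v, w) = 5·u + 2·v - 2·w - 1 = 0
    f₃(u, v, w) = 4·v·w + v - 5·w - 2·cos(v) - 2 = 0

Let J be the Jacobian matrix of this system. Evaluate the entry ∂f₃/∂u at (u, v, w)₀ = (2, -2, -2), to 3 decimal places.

∂f₃/∂u = 0.
At (2, -2, -2) this is 0.000.

0.000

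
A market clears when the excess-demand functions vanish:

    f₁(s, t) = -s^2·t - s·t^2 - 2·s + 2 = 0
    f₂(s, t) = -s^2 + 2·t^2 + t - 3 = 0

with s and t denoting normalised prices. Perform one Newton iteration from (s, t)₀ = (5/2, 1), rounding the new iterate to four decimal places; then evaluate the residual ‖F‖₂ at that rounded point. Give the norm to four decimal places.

At (5/2, 1): F = (-11.7500, -6.2500).
Jacobian J = [[-2·s·t - t^2 - 2, -s^2 - 2·s·t], [-2·s, 4·t + 1]].
At the point, J = [[-8.0000, -11.2500], [-5.0000, 5.0000]] (det J = -96.2500).
Solving J·Δ = −F gives Δ = (-1.3409, -0.0909).
Then the next iterate is (s, t)₁ = (1.1591, 0.9091).
Re-evaluating at (1.1591, 0.9091): F = (-2.497541, -1.781487), so ‖F‖₂ = 3.0678.

3.0678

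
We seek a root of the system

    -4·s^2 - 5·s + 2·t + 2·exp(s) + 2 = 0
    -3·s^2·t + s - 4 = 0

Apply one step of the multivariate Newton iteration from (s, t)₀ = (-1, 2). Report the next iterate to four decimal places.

(-1.0324, -1.8073)

At (-1, 2): F = (7.735759, -11.0000).
Jacobian J = [[-8·s + 2·exp(s) - 5, 2], [-6·s·t + 1, -3·s^2]].
At the point, J = [[3.735759, 2.0000], [13.0000, -3.0000]] (det J = -37.207277).
Solving J·Δ = −F gives Δ = (-0.0324, -3.8073).
Then the next iterate is (s, t)₁ = (-1.0324, -1.8073).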